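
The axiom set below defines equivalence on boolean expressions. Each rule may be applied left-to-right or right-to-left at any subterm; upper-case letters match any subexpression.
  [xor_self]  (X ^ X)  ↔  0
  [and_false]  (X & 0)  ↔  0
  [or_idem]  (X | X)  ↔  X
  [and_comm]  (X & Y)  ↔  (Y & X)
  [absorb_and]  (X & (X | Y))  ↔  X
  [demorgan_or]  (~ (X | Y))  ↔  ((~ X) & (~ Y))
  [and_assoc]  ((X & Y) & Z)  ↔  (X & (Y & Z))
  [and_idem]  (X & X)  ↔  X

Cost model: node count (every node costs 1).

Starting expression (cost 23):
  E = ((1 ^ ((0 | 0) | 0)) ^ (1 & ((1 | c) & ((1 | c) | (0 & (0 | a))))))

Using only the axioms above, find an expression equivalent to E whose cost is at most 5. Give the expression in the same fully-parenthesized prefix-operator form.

step 1: absorb_and (→) rewrites (0 & (0 | a)) into 0, now ((1 ^ ((0 | 0) | 0)) ^ (1 & ((1 | c) & ((1 | c) | 0))))
step 2: or_idem (→) rewrites (0 | 0) into 0, now ((1 ^ (0 | 0)) ^ (1 & ((1 | c) & ((1 | c) | 0))))
step 3: absorb_and (→) rewrites ((1 | c) & ((1 | c) | 0)) into (1 | c), now ((1 ^ (0 | 0)) ^ (1 & (1 | c)))
step 4: or_idem (→) rewrites (0 | 0) into 0, now ((1 ^ 0) ^ (1 & (1 | c)))
step 5: absorb_and (→) rewrites (1 & (1 | c)) into 1, reaching cost 5 (bound 5)

((1 ^ 0) ^ 1)   [cost 5]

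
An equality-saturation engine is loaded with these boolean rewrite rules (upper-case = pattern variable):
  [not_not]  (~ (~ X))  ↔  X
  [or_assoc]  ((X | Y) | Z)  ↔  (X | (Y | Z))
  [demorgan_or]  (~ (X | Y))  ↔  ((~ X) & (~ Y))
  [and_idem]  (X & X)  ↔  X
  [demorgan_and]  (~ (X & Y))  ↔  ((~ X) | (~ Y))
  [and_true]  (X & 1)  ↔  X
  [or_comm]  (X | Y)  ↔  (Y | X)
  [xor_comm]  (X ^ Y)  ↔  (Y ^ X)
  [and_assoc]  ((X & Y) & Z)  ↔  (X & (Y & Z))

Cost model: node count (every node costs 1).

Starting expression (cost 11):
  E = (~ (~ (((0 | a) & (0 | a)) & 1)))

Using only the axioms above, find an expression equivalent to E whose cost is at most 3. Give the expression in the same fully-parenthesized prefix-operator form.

1. [and_true →] (((0 | a) & (0 | a)) & 1)  →  ((0 | a) & (0 | a));  E = (~ (~ ((0 | a) & (0 | a))))
2. [and_idem →] ((0 | a) & (0 | a))  →  (0 | a);  E = (~ (~ (0 | a)))
3. [not_not →] (~ (~ (0 | a)))  →  (0 | a);  cost 3 ≤ 3, done

(0 | a)   [cost 3]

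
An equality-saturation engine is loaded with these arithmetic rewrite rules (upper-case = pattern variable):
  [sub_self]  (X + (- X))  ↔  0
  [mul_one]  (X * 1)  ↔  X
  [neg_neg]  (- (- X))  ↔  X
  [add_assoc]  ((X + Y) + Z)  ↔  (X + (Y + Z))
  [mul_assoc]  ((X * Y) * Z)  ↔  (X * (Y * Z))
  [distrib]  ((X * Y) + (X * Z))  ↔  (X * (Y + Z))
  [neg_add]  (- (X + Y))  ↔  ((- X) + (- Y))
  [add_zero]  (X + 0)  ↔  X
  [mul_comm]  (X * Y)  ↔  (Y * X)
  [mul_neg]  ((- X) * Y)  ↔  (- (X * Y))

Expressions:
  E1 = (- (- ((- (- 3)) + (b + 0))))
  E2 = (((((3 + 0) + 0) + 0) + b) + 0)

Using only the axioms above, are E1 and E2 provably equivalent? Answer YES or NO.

YES

1. [add_zero →] (b + 0)  →  b;  E1 = (- (- ((- (- 3)) + b)))
2. [neg_neg →] (- (- 3))  →  3;  E1 = (- (- (3 + b)))
3. [neg_neg →] (- (- (3 + b)))  →  (3 + b)
4. [add_zero ←] 3  →  (3 + 0);  E1 = ((3 + 0) + b)
5. [add_zero ←] 3  →  (3 + 0);  E1 = (((3 + 0) + 0) + b)
6. [add_zero ←] (((3 + 0) + 0) + b)  →  ((((3 + 0) + 0) + b) + 0)
7. [add_zero ←] (3 + 0)  →  ((3 + 0) + 0);  this is E2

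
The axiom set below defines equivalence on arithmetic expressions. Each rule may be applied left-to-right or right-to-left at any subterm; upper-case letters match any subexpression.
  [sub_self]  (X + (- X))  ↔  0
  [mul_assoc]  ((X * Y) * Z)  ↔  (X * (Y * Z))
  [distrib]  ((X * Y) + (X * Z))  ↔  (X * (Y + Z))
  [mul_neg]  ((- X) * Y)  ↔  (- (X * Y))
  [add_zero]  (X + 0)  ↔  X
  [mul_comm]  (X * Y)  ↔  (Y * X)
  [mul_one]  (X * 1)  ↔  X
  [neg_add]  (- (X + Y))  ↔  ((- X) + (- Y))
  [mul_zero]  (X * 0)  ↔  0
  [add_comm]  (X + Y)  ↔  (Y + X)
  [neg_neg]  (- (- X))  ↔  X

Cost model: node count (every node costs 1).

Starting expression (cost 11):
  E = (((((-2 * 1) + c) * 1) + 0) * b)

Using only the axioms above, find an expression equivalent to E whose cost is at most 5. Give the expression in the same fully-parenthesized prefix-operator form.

(1) (-2 * 1)  =[mul_one →]=  -2    ⊢ ((((-2 + c) * 1) + 0) * b)
(2) ((-2 + c) * 1)  =[mul_one →]=  (-2 + c)    ⊢ (((-2 + c) + 0) * b)
(3) ((-2 + c) + 0)  =[add_zero →]=  (-2 + c)    ⊢ cost 5, within 5

((-2 + c) * b)   [cost 5]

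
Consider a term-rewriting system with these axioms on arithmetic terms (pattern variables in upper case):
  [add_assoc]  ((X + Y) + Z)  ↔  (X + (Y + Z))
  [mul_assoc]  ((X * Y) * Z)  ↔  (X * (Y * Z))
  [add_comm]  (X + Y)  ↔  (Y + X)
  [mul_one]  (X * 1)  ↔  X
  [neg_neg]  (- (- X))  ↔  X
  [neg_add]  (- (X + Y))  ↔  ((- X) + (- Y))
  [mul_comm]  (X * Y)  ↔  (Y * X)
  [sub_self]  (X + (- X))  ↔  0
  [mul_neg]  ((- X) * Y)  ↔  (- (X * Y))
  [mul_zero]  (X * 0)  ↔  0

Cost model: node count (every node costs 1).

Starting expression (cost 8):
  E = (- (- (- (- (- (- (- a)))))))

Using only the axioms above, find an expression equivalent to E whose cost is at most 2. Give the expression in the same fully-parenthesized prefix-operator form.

(- a)   [cost 2]

(1) (- (- (- (- (- a)))))  =[neg_neg →]=  (- (- (- a)))    ⊢ (- (- (- (- (- a)))))
(2) (- (- (- (- a))))  =[neg_neg →]=  (- (- a))    ⊢ (- (- (- a)))
(3) (- (- (- a)))  =[neg_neg →]=  (- a)    ⊢ cost 2, within 2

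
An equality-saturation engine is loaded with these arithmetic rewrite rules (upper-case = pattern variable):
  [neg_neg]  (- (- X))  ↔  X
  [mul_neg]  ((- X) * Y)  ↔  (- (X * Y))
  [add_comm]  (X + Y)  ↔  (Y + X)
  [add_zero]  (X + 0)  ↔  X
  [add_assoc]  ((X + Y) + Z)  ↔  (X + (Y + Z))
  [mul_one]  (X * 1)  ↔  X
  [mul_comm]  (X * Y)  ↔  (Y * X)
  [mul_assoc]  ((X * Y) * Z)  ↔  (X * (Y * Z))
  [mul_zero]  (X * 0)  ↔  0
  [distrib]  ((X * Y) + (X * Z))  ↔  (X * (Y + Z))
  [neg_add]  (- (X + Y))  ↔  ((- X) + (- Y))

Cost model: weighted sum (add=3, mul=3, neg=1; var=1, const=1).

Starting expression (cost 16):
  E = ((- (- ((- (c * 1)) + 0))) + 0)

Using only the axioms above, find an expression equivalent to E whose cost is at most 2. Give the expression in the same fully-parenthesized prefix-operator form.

(1) ((- (c * 1)) + 0)  =[add_zero →]=  (- (c * 1))    ⊢ ((- (- (- (c * 1)))) + 0)
(2) (c * 1)  =[mul_one →]=  c    ⊢ ((- (- (- c))) + 0)
(3) (- (- c))  =[neg_neg →]=  c    ⊢ ((- c) + 0)
(4) ((- c) + 0)  =[add_zero →]=  (- c)    ⊢ cost 2, within 2

(- c)   [cost 2]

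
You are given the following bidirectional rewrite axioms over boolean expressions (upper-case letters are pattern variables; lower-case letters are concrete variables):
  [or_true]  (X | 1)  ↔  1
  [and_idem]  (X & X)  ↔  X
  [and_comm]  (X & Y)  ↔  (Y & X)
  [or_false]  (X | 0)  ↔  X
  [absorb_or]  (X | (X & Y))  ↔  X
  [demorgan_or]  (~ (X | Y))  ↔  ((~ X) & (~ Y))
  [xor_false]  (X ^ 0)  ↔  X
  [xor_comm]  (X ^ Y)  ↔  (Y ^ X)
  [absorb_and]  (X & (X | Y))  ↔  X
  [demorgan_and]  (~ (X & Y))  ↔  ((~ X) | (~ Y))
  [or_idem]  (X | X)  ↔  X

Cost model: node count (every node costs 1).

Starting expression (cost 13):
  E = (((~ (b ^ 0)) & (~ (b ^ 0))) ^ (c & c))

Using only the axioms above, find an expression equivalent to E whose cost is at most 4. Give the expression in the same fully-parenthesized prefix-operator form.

((~ b) ^ c)   [cost 4]

1. [and_idem →] (c & c)  →  c;  E = (((~ (b ^ 0)) & (~ (b ^ 0))) ^ c)
2. [and_idem →] ((~ (b ^ 0)) & (~ (b ^ 0)))  →  (~ (b ^ 0));  E = ((~ (b ^ 0)) ^ c)
3. [xor_false →] (b ^ 0)  →  b;  cost 4 ≤ 4, done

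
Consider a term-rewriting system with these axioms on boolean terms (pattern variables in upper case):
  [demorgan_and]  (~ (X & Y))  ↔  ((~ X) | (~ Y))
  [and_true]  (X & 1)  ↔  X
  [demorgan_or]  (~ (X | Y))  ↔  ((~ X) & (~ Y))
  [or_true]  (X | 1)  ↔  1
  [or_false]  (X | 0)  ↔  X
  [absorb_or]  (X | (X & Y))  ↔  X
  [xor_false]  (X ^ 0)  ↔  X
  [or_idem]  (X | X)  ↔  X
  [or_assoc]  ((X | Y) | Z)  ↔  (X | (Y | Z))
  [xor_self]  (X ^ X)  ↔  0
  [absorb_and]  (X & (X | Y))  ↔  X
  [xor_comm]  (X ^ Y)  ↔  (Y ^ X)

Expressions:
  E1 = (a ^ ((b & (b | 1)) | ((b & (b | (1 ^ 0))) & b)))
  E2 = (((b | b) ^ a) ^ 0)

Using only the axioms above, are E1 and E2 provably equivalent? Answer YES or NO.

YES

step 1: xor_false (→) rewrites (1 ^ 0) into 1, now (a ^ ((b & (b | 1)) | ((b & (b | 1)) & b)))
step 2: absorb_or (→) rewrites ((b & (b | 1)) | ((b & (b | 1)) & b)) into (b & (b | 1)), now (a ^ (b & (b | 1)))
step 3: absorb_and (→) rewrites (b & (b | 1)) into b, now (a ^ b)
step 4: or_idem (←) rewrites b into (b | b), now (a ^ (b | b))
step 5: xor_comm (→) rewrites (a ^ (b | b)) into ((b | b) ^ a)
step 6: xor_false (←) rewrites ((b | b) ^ a) into (((b | b) ^ a) ^ 0), which is E2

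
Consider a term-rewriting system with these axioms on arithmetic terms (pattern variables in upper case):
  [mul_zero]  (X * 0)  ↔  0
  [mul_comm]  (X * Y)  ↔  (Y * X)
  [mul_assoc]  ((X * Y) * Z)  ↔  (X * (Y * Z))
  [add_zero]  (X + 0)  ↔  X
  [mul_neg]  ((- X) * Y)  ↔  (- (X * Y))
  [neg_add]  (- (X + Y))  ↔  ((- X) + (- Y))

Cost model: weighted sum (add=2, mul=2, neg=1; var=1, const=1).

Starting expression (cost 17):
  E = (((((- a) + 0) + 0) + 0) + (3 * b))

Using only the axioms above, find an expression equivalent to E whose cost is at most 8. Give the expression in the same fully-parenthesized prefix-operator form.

step 1: add_zero (→) rewrites ((- a) + 0) into (- a), now ((((- a) + 0) + 0) + (3 * b))
step 2: add_zero (→) rewrites (((- a) + 0) + 0) into ((- a) + 0), now (((- a) + 0) + (3 * b))
step 3: add_zero (→) rewrites ((- a) + 0) into (- a), reaching cost 8 (bound 8)

((- a) + (3 * b))   [cost 8]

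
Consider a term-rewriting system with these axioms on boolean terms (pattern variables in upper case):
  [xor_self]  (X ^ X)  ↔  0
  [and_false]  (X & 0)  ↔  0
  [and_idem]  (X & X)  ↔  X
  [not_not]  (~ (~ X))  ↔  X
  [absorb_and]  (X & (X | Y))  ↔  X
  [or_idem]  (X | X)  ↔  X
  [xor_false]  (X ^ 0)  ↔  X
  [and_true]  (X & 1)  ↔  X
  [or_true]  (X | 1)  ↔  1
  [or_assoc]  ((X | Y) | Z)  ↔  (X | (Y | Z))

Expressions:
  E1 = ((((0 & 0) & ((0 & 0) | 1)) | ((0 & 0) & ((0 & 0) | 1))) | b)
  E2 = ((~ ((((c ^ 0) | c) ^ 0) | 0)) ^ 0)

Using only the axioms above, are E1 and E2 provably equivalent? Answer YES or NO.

NO

The axioms are sound identities: if E1 ↔* E2 then E1 and E2 evaluate identically under any assignment.
Under b=0, c=0: E1 evaluates to 0, E2 to 1. Distinct ⇒ no rewrite sequence connects them.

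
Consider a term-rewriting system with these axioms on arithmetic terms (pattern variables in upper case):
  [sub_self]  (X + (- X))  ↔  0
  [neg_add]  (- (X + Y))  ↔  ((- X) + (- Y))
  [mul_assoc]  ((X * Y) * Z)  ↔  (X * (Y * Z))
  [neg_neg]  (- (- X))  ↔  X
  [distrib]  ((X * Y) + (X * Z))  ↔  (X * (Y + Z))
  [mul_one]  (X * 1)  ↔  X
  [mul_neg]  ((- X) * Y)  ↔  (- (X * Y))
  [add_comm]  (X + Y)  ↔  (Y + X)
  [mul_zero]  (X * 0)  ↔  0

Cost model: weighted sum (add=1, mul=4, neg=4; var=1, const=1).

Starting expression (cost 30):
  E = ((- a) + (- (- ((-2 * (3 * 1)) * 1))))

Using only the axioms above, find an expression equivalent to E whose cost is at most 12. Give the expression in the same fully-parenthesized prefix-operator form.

1. [mul_one →] ((-2 * (3 * 1)) * 1)  →  (-2 * (3 * 1));  E = ((- a) + (- (- (-2 * (3 * 1)))))
2. [mul_one →] (3 * 1)  →  3;  E = ((- a) + (- (- (-2 * 3))))
3. [neg_neg →] (- (- (-2 * 3)))  →  (-2 * 3);  cost 12 ≤ 12, done

((- a) + (-2 * 3))   [cost 12]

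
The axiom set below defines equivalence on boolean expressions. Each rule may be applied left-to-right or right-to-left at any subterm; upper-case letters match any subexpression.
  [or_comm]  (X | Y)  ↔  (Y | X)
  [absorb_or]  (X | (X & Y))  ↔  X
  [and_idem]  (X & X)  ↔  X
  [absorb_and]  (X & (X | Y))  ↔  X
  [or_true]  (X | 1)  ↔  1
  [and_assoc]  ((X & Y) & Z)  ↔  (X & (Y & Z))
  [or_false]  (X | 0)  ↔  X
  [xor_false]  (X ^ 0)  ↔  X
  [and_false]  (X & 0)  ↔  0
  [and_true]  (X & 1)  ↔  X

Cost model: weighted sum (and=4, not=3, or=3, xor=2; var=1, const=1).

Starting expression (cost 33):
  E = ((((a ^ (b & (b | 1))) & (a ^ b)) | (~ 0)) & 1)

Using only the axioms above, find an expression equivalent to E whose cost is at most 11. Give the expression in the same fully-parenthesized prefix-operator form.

((a ^ b) | (~ 0))   [cost 11]

(1) (b & (b | 1))  =[absorb_and →]=  b    ⊢ ((((a ^ b) & (a ^ b)) | (~ 0)) & 1)
(2) ((((a ^ b) & (a ^ b)) | (~ 0)) & 1)  =[and_true →]=  (((a ^ b) & (a ^ b)) | (~ 0))
(3) ((a ^ b) & (a ^ b))  =[and_idem →]=  (a ^ b)    ⊢ cost 11, within 11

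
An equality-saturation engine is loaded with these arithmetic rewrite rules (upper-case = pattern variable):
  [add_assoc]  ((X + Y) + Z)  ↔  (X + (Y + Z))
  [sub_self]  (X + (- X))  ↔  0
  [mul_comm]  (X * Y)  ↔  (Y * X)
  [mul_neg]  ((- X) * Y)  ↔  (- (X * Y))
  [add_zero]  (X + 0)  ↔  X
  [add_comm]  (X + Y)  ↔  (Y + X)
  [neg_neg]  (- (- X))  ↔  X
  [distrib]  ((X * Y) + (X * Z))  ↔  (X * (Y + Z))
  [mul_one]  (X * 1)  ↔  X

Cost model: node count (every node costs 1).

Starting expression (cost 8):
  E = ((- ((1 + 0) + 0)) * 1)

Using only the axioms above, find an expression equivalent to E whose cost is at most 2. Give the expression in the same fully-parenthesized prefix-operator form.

1. [add_zero →] ((1 + 0) + 0)  →  (1 + 0);  E = ((- (1 + 0)) * 1)
2. [mul_one →] ((- (1 + 0)) * 1)  →  (- (1 + 0))
3. [add_zero →] (1 + 0)  →  1;  cost 2 ≤ 2, done

(- 1)   [cost 2]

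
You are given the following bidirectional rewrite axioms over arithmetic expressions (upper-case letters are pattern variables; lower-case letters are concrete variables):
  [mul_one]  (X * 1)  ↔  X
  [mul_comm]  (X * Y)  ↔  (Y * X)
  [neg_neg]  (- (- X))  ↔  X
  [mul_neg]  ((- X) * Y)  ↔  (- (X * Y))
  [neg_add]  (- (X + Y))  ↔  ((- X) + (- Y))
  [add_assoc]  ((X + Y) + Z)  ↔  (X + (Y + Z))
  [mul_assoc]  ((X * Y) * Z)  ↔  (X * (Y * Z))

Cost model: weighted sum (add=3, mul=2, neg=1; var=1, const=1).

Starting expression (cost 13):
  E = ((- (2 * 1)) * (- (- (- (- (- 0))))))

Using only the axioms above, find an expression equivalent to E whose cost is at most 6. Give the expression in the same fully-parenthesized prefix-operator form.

(1) (- (- 0))  =[neg_neg →]=  0    ⊢ ((- (2 * 1)) * (- (- (- 0))))
(2) (- (- 0))  =[neg_neg →]=  0    ⊢ ((- (2 * 1)) * (- 0))
(3) (2 * 1)  =[mul_one →]=  2    ⊢ cost 6, within 6

((- 2) * (- 0))   [cost 6]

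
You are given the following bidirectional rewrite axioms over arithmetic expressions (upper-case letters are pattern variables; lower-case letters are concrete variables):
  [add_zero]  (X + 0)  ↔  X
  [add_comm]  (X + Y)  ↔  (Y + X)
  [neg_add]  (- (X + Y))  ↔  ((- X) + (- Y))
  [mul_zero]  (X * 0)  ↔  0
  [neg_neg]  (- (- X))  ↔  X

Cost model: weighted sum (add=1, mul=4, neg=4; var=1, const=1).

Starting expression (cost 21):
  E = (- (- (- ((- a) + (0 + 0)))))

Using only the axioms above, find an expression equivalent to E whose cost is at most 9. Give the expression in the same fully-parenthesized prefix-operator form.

(1) (0 + 0)  =[add_zero →]=  0    ⊢ (- (- (- ((- a) + 0))))
(2) (- (- (- ((- a) + 0))))  =[neg_neg →]=  (- ((- a) + 0))
(3) ((- a) + 0)  =[add_zero →]=  (- a)    ⊢ cost 9, within 9

(- (- a))   [cost 9]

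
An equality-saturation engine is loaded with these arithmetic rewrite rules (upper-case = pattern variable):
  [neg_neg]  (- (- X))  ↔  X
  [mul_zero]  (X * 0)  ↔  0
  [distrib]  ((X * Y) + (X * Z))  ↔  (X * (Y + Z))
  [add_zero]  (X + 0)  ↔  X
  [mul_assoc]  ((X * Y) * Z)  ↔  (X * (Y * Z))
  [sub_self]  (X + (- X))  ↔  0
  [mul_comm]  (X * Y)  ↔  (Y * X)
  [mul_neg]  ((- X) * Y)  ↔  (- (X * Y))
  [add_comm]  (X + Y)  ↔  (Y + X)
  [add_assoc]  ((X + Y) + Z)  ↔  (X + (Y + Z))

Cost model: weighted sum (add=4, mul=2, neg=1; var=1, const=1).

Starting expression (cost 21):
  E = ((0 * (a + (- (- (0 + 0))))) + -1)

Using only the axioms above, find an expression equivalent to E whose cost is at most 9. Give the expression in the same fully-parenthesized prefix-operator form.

((0 * a) + -1)   [cost 9]

(1) (0 + 0)  =[add_zero →]=  0    ⊢ ((0 * (a + (- (- 0)))) + -1)
(2) (- (- 0))  =[neg_neg →]=  0    ⊢ ((0 * (a + 0)) + -1)
(3) (a + 0)  =[add_zero →]=  a    ⊢ cost 9, within 9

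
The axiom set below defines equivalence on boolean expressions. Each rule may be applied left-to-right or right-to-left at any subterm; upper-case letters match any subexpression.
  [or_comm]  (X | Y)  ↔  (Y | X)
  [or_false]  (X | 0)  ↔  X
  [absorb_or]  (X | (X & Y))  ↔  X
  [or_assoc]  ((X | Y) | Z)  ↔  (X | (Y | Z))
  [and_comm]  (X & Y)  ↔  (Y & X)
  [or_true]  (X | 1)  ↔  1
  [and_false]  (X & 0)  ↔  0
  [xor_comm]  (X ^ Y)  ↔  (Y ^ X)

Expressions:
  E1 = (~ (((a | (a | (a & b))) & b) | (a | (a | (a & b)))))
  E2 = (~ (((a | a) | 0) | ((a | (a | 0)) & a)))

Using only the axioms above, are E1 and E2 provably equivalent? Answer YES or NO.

YES

step 1: or_comm (→) rewrites (((a | (a | (a & b))) & b) | (a | (a | (a & b)))) into ((a | (a | (a & b))) | ((a | (a | (a & b))) & b)), now (~ ((a | (a | (a & b))) | ((a | (a | (a & b))) & b)))
step 2: absorb_or (→) rewrites ((a | (a | (a & b))) | ((a | (a | (a & b))) & b)) into (a | (a | (a & b))), now (~ (a | (a | (a & b))))
step 3: absorb_or (→) rewrites (a | (a & b)) into a, now (~ (a | a))
step 4: or_false (←) rewrites a into (a | 0), now (~ (a | (a | 0)))
step 5: absorb_or (←) rewrites (a | (a | 0)) into ((a | (a | 0)) | ((a | (a | 0)) & a)), now (~ ((a | (a | 0)) | ((a | (a | 0)) & a)))
step 6: or_assoc (←) rewrites (a | (a | 0)) into ((a | a) | 0), which is E2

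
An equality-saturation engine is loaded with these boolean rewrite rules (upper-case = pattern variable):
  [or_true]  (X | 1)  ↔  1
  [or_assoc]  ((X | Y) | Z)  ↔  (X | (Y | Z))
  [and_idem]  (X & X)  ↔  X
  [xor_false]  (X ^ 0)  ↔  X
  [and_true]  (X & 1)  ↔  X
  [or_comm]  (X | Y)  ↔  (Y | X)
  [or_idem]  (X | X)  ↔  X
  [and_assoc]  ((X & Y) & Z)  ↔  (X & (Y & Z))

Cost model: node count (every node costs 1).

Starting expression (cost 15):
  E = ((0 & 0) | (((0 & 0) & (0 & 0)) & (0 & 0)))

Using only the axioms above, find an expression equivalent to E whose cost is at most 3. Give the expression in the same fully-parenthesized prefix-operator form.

(1) ((0 & 0) & (0 & 0))  =[and_idem →]=  (0 & 0)    ⊢ ((0 & 0) | ((0 & 0) & (0 & 0)))
(2) ((0 & 0) & (0 & 0))  =[and_idem →]=  (0 & 0)    ⊢ ((0 & 0) | (0 & 0))
(3) ((0 & 0) | (0 & 0))  =[or_idem →]=  (0 & 0)    ⊢ cost 3, within 3

(0 & 0)   [cost 3]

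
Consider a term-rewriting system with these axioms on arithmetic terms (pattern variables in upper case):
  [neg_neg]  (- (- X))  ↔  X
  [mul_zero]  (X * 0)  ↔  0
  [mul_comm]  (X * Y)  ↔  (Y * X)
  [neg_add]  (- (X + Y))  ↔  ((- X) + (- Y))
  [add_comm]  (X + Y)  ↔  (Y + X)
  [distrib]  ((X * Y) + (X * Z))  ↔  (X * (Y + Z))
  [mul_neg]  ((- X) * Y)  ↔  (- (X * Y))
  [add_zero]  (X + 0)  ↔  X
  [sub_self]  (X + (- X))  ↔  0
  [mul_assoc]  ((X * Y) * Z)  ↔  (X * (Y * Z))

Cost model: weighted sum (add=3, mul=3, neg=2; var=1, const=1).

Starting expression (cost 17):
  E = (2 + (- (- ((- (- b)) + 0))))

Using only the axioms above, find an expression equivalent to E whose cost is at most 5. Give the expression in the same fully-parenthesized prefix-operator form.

1. [add_zero →] ((- (- b)) + 0)  →  (- (- b));  E = (2 + (- (- (- (- b)))))
2. [neg_neg →] (- (- b))  →  b;  E = (2 + (- (- b)))
3. [neg_neg →] (- (- b))  →  b;  cost 5 ≤ 5, done

(2 + b)   [cost 5]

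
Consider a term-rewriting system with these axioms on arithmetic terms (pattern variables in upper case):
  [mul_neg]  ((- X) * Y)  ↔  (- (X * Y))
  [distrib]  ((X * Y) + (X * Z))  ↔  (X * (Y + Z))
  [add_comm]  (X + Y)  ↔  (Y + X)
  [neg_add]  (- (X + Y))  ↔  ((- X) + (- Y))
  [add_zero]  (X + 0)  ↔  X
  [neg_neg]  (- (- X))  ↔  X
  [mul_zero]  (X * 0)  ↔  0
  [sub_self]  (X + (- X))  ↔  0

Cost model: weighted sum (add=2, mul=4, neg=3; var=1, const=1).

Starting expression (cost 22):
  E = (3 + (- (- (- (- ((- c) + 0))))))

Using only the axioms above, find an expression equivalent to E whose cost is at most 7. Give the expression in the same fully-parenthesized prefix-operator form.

(1) ((- c) + 0)  =[add_zero →]=  (- c)    ⊢ (3 + (- (- (- (- (- c))))))
(2) (- (- c))  =[neg_neg →]=  c    ⊢ (3 + (- (- (- c))))
(3) (- (- (- c)))  =[neg_neg →]=  (- c)    ⊢ cost 7, within 7

(3 + (- c))   [cost 7]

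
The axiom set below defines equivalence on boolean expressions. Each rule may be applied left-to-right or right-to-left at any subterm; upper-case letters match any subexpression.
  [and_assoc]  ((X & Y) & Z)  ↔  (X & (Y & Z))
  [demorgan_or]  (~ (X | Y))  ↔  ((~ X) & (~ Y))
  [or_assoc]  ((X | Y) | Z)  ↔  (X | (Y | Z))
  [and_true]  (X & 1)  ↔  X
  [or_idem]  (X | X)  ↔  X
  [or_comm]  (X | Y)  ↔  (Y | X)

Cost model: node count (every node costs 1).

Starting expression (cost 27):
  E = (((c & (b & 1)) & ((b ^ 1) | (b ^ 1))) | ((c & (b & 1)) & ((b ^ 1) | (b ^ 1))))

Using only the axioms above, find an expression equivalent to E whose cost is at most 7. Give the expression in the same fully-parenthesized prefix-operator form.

((c & b) & (b ^ 1))   [cost 7]

step 1: or_idem (→) rewrites (((c & (b & 1)) & ((b ^ 1) | (b ^ 1))) | ((c & (b & 1)) & ((b ^ 1) | (b ^ 1)))) into ((c & (b & 1)) & ((b ^ 1) | (b ^ 1)))
step 2: or_idem (→) rewrites ((b ^ 1) | (b ^ 1)) into (b ^ 1), now ((c & (b & 1)) & (b ^ 1))
step 3: and_true (→) rewrites (b & 1) into b, reaching cost 7 (bound 7)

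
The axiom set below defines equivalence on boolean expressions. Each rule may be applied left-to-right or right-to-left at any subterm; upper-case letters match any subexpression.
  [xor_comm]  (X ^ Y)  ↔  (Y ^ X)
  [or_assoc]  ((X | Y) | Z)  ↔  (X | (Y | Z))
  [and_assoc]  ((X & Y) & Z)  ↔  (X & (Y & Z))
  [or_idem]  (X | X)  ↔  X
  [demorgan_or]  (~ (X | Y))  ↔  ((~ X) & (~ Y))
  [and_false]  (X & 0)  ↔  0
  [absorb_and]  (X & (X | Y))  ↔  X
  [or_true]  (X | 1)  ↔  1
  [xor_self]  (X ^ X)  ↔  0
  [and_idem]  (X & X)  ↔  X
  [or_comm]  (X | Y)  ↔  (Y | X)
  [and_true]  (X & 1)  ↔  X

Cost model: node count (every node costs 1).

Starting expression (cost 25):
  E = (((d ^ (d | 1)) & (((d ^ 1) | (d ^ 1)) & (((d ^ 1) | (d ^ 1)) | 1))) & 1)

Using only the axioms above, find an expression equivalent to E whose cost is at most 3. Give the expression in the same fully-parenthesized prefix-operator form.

(1) (((d ^ 1) | (d ^ 1)) & (((d ^ 1) | (d ^ 1)) | 1))  =[absorb_and →]=  ((d ^ 1) | (d ^ 1))    ⊢ (((d ^ (d | 1)) & ((d ^ 1) | (d ^ 1))) & 1)
(2) ((d ^ 1) | (d ^ 1))  =[or_idem →]=  (d ^ 1)    ⊢ (((d ^ (d | 1)) & (d ^ 1)) & 1)
(3) (d | 1)  =[or_true →]=  1    ⊢ (((d ^ 1) & (d ^ 1)) & 1)
(4) (((d ^ 1) & (d ^ 1)) & 1)  =[and_true →]=  ((d ^ 1) & (d ^ 1))
(5) ((d ^ 1) & (d ^ 1))  =[and_idem →]=  (d ^ 1)    ⊢ cost 3, within 3

(d ^ 1)   [cost 3]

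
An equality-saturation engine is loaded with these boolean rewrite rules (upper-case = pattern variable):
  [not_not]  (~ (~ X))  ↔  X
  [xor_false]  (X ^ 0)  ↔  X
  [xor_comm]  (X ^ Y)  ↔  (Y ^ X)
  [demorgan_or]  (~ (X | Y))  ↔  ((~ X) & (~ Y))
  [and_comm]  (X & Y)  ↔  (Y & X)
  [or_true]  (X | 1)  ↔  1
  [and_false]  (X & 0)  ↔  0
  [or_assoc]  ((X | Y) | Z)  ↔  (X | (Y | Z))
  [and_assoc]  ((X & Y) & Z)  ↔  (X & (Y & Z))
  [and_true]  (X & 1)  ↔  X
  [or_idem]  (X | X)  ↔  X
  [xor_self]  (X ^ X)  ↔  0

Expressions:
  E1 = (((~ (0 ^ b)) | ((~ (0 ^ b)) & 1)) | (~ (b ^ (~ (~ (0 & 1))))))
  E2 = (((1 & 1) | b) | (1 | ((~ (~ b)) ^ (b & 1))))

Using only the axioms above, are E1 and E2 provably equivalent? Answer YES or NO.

All listed rules preserve value, hence provable equivalence implies equal values everywhere; look for a separating assignment.
b=1 gives E1 ↦ 0, E2 ↦ 1; values differ ⇒ not provably equivalent.

NO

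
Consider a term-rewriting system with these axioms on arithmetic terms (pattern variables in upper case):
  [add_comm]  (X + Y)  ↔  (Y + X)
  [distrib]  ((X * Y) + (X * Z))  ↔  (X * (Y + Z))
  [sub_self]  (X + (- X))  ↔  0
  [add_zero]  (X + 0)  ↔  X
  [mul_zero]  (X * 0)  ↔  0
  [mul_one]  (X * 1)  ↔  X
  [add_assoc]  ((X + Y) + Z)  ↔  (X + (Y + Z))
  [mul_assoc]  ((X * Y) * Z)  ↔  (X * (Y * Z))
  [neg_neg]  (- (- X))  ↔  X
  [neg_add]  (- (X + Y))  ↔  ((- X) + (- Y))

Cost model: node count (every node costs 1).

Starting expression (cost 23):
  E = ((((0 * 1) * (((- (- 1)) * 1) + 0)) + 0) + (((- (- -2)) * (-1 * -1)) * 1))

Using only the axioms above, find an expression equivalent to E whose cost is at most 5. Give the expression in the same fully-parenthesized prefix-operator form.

1. [neg_neg →] (- (- 1))  →  1;  E = ((((0 * 1) * ((1 * 1) + 0)) + 0) + (((- (- -2)) * (-1 * -1)) * 1))
2. [mul_one →] (1 * 1)  →  1;  E = ((((0 * 1) * (1 + 0)) + 0) + (((- (- -2)) * (-1 * -1)) * 1))
3. [add_zero →] (1 + 0)  →  1;  E = ((((0 * 1) * 1) + 0) + (((- (- -2)) * (-1 * -1)) * 1))
4. [neg_neg →] (- (- -2))  →  -2;  E = ((((0 * 1) * 1) + 0) + ((-2 * (-1 * -1)) * 1))
5. [mul_one →] ((0 * 1) * 1)  →  (0 * 1);  E = (((0 * 1) + 0) + ((-2 * (-1 * -1)) * 1))
6. [mul_one →] ((-2 * (-1 * -1)) * 1)  →  (-2 * (-1 * -1));  E = (((0 * 1) + 0) + (-2 * (-1 * -1)))
7. [add_comm →] (((0 * 1) + 0) + (-2 * (-1 * -1)))  →  ((-2 * (-1 * -1)) + ((0 * 1) + 0))
8. [add_zero →] ((0 * 1) + 0)  →  (0 * 1);  E = ((-2 * (-1 * -1)) + (0 * 1))
9. [mul_one →] (0 * 1)  →  0;  E = ((-2 * (-1 * -1)) + 0)
10. [add_zero →] ((-2 * (-1 * -1)) + 0)  →  (-2 * (-1 * -1));  cost 5 ≤ 5, done

(-2 * (-1 * -1))   [cost 5]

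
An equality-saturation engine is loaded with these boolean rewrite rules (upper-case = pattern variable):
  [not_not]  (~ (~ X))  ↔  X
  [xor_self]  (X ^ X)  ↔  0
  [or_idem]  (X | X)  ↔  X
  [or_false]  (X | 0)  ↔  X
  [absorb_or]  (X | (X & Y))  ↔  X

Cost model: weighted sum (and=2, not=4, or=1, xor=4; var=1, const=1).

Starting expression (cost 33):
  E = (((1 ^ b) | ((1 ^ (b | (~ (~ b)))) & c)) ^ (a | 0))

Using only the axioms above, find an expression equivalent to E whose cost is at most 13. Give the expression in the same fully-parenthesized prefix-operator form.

step 1: not_not (→) rewrites (~ (~ b)) into b, now (((1 ^ b) | ((1 ^ (b | b)) & c)) ^ (a | 0))
step 2: or_idem (→) rewrites (b | b) into b, now (((1 ^ b) | ((1 ^ b) & c)) ^ (a | 0))
step 3: absorb_or (→) rewrites ((1 ^ b) | ((1 ^ b) & c)) into (1 ^ b), reaching cost 13 (bound 13)

((1 ^ b) ^ (a | 0))   [cost 13]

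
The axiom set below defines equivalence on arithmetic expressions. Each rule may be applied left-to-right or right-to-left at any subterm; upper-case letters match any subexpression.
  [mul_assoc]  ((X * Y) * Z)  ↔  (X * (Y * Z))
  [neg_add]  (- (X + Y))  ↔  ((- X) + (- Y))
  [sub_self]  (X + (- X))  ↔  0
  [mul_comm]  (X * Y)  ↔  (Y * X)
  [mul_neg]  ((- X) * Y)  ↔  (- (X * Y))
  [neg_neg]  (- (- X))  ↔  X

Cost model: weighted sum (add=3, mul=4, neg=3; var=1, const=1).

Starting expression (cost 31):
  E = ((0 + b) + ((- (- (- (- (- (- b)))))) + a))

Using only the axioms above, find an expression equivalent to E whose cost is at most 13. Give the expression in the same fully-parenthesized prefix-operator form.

1. [neg_neg →] (- (- (- b)))  →  (- b);  E = ((0 + b) + ((- (- (- (- b)))) + a))
2. [neg_neg →] (- (- b))  →  b;  E = ((0 + b) + ((- (- b)) + a))
3. [neg_neg →] (- (- b))  →  b;  cost 13 ≤ 13, done

((0 + b) + (b + a))   [cost 13]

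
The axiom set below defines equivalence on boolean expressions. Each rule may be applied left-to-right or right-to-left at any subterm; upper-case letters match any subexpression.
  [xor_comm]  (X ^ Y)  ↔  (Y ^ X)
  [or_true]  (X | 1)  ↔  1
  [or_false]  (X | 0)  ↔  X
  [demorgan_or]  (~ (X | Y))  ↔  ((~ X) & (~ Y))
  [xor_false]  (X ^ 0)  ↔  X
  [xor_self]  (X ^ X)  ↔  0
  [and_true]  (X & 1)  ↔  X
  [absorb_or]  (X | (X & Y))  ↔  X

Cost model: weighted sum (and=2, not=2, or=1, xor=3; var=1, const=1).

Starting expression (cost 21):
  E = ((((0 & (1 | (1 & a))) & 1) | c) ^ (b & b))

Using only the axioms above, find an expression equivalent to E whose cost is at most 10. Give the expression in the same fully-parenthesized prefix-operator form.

step 1: and_true (→) rewrites ((0 & (1 | (1 & a))) & 1) into (0 & (1 | (1 & a))), now (((0 & (1 | (1 & a))) | c) ^ (b & b))
step 2: absorb_or (→) rewrites (1 | (1 & a)) into 1, now (((0 & 1) | c) ^ (b & b))
step 3: and_true (→) rewrites (0 & 1) into 0, reaching cost 10 (bound 10)

((0 | c) ^ (b & b))   [cost 10]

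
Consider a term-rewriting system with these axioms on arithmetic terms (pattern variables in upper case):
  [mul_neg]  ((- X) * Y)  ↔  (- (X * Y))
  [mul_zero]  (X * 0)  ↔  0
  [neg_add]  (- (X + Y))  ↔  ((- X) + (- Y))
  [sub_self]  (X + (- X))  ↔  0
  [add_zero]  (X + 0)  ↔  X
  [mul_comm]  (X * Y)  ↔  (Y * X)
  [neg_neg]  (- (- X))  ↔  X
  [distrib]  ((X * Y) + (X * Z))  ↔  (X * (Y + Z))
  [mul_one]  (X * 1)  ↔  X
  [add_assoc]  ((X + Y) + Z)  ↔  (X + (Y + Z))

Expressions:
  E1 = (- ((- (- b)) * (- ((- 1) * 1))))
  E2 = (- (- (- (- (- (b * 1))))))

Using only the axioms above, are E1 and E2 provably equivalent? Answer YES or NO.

step 1: mul_one (→) rewrites ((- 1) * 1) into (- 1), now (- ((- (- b)) * (- (- 1))))
step 2: neg_neg (→) rewrites (- (- 1)) into 1, now (- ((- (- b)) * 1))
step 3: neg_neg (→) rewrites (- (- b)) into b, now (- (b * 1))
step 4: neg_neg (←) rewrites (b * 1) into (- (- (b * 1))), now (- (- (- (b * 1))))
step 5: neg_neg (←) rewrites (- (- (- (b * 1)))) into (- (- (- (- (- (b * 1)))))), which is E2

YES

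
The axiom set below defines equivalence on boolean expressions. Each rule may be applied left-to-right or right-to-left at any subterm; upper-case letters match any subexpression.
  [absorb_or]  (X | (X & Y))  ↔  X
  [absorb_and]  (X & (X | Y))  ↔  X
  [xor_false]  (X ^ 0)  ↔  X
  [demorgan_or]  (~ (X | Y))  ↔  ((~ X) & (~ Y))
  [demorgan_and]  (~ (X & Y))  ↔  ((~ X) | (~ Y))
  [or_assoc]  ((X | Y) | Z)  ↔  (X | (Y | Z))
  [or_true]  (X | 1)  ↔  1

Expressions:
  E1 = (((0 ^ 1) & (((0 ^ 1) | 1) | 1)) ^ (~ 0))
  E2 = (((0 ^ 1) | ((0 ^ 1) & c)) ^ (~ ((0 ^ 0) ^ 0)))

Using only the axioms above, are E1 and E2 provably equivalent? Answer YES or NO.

YES

1. [or_assoc →] (((0 ^ 1) | 1) | 1)  →  ((0 ^ 1) | (1 | 1));  E1 = (((0 ^ 1) & ((0 ^ 1) | (1 | 1))) ^ (~ 0))
2. [or_true →] (1 | 1)  →  1;  E1 = (((0 ^ 1) & ((0 ^ 1) | 1)) ^ (~ 0))
3. [absorb_and →] ((0 ^ 1) & ((0 ^ 1) | 1))  →  (0 ^ 1);  E1 = ((0 ^ 1) ^ (~ 0))
4. [xor_false ←] 0  →  (0 ^ 0);  E1 = ((0 ^ 1) ^ (~ (0 ^ 0)))
5. [xor_false ←] (0 ^ 0)  →  ((0 ^ 0) ^ 0);  E1 = ((0 ^ 1) ^ (~ ((0 ^ 0) ^ 0)))
6. [absorb_or ←] (0 ^ 1)  →  ((0 ^ 1) | ((0 ^ 1) & c));  this is E2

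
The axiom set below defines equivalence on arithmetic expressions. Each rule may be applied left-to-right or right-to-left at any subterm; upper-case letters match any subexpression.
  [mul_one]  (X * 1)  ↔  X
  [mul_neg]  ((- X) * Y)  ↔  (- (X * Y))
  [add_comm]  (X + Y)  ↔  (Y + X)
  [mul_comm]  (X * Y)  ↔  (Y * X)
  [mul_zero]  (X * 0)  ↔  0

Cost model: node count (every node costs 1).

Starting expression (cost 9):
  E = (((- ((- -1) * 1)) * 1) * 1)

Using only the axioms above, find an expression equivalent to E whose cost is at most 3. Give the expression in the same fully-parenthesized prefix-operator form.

(1) ((- -1) * 1)  =[mul_one →]=  (- -1)    ⊢ (((- (- -1)) * 1) * 1)
(2) (((- (- -1)) * 1) * 1)  =[mul_one →]=  ((- (- -1)) * 1)
(3) ((- (- -1)) * 1)  =[mul_one →]=  (- (- -1))    ⊢ cost 3, within 3

(- (- -1))   [cost 3]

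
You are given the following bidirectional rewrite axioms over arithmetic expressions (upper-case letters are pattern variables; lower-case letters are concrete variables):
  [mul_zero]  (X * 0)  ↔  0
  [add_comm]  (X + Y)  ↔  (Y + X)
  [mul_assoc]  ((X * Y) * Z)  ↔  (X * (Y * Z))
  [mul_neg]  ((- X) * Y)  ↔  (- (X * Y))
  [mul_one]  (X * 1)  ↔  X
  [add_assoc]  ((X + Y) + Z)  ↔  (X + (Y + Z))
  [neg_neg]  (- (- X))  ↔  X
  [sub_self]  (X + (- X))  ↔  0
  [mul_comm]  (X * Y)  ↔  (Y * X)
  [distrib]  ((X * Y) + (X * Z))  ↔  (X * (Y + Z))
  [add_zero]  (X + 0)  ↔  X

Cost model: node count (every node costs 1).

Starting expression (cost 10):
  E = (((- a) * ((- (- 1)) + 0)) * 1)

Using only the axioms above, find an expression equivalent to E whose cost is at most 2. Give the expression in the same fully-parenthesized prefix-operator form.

(1) (- (- 1))  =[neg_neg →]=  1    ⊢ (((- a) * (1 + 0)) * 1)
(2) (((- a) * (1 + 0)) * 1)  =[mul_one →]=  ((- a) * (1 + 0))
(3) (1 + 0)  =[add_zero →]=  1    ⊢ ((- a) * 1)
(4) ((- a) * 1)  =[mul_one →]=  (- a)    ⊢ cost 2, within 2

(- a)   [cost 2]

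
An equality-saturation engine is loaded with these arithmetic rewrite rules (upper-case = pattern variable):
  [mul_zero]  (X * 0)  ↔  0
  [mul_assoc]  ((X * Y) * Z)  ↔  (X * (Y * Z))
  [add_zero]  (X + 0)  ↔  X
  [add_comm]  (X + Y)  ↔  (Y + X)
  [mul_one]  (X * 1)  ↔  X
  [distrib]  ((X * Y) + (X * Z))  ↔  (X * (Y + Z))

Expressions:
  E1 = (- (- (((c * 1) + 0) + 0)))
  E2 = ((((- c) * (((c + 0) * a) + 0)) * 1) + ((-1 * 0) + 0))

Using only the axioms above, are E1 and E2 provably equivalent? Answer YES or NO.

NO

The axioms are sound identities: if E1 ↔* E2 then E1 and E2 evaluate identically under any assignment.
Under a=0, c=1: E1 evaluates to 1, E2 to 0. Distinct ⇒ no rewrite sequence connects them.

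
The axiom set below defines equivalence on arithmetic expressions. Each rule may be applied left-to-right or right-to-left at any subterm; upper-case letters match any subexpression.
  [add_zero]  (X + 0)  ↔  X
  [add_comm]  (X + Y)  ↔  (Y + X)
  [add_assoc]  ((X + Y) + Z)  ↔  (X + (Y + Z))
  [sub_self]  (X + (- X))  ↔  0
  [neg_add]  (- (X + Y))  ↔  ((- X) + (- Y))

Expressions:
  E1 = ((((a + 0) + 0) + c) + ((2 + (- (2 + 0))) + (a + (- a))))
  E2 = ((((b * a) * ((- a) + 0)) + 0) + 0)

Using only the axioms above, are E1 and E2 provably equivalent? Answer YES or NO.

NO

Every axiom is a valid identity, so a rewrite proof would force E1 and E2 to agree under every assignment.
At a=0, b=0, c=1: E1 = 1 but E2 = 0; they differ, so no derivation exists.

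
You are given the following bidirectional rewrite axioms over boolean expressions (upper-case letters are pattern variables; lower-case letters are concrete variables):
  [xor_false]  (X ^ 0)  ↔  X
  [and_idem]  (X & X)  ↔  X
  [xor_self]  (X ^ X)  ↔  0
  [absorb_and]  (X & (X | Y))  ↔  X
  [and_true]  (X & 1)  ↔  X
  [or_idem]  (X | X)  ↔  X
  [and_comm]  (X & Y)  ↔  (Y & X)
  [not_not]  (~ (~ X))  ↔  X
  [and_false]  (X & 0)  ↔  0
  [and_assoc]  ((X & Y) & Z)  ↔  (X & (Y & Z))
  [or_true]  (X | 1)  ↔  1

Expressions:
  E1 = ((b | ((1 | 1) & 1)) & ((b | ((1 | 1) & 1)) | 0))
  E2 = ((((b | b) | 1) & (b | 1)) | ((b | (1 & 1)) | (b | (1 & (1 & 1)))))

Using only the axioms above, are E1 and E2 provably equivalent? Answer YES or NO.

YES

step 1: absorb_and (→) rewrites ((b | ((1 | 1) & 1)) & ((b | ((1 | 1) & 1)) | 0)) into (b | ((1 | 1) & 1))
step 2: and_true (→) rewrites ((1 | 1) & 1) into (1 | 1), now (b | (1 | 1))
step 3: or_idem (→) rewrites (1 | 1) into 1, now (b | 1)
step 4: or_idem (←) rewrites (b | 1) into ((b | 1) | (b | 1))
step 5: and_idem (←) rewrites 1 into (1 & 1), now ((b | 1) | (b | (1 & 1)))
step 6: and_idem (←) rewrites (b | 1) into ((b | 1) & (b | 1)), now (((b | 1) & (b | 1)) | (b | (1 & 1)))
step 7: or_idem (←) rewrites b into (b | b), now ((((b | b) | 1) & (b | 1)) | (b | (1 & 1)))
step 8: or_idem (←) rewrites (b | (1 & 1)) into ((b | (1 & 1)) | (b | (1 & 1))), now ((((b | b) | 1) & (b | 1)) | ((b | (1 & 1)) | (b | (1 & 1))))
step 9: and_true (←) rewrites 1 into (1 & 1), which is E2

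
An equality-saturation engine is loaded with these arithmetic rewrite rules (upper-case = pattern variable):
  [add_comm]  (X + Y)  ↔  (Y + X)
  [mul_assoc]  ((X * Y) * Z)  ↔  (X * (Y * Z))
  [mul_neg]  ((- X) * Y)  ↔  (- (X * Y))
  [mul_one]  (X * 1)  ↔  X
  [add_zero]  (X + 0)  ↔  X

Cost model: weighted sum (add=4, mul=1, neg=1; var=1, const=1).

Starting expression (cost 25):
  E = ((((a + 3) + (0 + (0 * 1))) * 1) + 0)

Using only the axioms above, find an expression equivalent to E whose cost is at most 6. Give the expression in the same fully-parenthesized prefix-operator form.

(1) ((((a + 3) + (0 + (0 * 1))) * 1) + 0)  =[add_zero →]=  (((a + 3) + (0 + (0 * 1))) * 1)
(2) (((a + 3) + (0 + (0 * 1))) * 1)  =[mul_one →]=  ((a + 3) + (0 + (0 * 1)))
(3) (0 * 1)  =[mul_one →]=  0    ⊢ ((a + 3) + (0 + 0))
(4) (0 + 0)  =[add_zero →]=  0    ⊢ ((a + 3) + 0)
(5) ((a + 3) + 0)  =[add_zero →]=  (a + 3)    ⊢ cost 6, within 6

(a + 3)   [cost 6]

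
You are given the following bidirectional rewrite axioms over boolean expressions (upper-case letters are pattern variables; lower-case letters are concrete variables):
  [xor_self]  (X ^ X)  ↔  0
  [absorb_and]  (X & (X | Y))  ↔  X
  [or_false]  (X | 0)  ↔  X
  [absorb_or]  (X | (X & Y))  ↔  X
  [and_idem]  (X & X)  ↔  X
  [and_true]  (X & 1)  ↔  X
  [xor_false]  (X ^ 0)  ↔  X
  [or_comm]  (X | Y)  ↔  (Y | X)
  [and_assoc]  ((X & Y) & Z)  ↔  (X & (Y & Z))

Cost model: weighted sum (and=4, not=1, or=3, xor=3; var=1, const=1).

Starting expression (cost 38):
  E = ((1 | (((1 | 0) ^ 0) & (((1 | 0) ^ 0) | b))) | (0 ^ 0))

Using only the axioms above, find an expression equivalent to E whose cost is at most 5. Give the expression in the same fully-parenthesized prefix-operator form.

(1 | 1)   [cost 5]

(1) (((1 | 0) ^ 0) & (((1 | 0) ^ 0) | b))  =[absorb_and →]=  ((1 | 0) ^ 0)    ⊢ ((1 | ((1 | 0) ^ 0)) | (0 ^ 0))
(2) (0 ^ 0)  =[xor_false →]=  0    ⊢ ((1 | ((1 | 0) ^ 0)) | 0)
(3) ((1 | 0) ^ 0)  =[xor_false →]=  (1 | 0)    ⊢ ((1 | (1 | 0)) | 0)
(4) ((1 | (1 | 0)) | 0)  =[or_false →]=  (1 | (1 | 0))
(5) (1 | 0)  =[or_false →]=  1    ⊢ cost 5, within 5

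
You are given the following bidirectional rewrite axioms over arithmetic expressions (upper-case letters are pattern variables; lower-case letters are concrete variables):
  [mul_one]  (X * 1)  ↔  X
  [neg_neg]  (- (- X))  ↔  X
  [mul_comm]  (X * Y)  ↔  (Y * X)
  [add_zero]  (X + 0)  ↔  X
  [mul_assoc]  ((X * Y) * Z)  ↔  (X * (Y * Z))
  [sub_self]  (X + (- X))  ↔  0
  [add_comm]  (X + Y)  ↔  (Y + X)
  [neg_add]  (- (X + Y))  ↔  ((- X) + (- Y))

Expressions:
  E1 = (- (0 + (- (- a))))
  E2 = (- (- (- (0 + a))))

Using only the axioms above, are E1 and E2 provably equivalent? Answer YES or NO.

step 1: neg_neg (→) rewrites (- (- a)) into a, now (- (0 + a))
step 2: add_comm (→) rewrites (0 + a) into (a + 0), now (- (a + 0))
step 3: neg_neg (←) rewrites (a + 0) into (- (- (a + 0))), now (- (- (- (a + 0))))
step 4: add_comm (→) rewrites (a + 0) into (0 + a), which is E2

YES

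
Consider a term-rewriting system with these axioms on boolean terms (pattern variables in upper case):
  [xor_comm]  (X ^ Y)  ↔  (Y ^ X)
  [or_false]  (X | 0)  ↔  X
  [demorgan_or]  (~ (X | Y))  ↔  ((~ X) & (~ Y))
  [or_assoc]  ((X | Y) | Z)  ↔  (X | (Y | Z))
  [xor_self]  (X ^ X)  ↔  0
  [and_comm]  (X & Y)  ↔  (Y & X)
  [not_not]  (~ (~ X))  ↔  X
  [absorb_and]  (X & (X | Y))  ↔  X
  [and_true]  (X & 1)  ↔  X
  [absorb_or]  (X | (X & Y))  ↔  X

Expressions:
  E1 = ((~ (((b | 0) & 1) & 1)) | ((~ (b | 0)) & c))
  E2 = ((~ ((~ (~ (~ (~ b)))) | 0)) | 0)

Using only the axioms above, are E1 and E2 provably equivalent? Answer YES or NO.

1. [and_true →] (((b | 0) & 1) & 1)  →  ((b | 0) & 1);  E1 = ((~ ((b | 0) & 1)) | ((~ (b | 0)) & c))
2. [and_true →] ((b | 0) & 1)  →  (b | 0);  E1 = ((~ (b | 0)) | ((~ (b | 0)) & c))
3. [absorb_or →] ((~ (b | 0)) | ((~ (b | 0)) & c))  →  (~ (b | 0))
4. [not_not ←] b  →  (~ (~ b));  E1 = (~ ((~ (~ b)) | 0))
5. [not_not ←] (~ b)  →  (~ (~ (~ b)));  E1 = (~ ((~ (~ (~ (~ b)))) | 0))
6. [or_false ←] (~ ((~ (~ (~ (~ b)))) | 0))  →  ((~ ((~ (~ (~ (~ b)))) | 0)) | 0);  this is E2

YES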